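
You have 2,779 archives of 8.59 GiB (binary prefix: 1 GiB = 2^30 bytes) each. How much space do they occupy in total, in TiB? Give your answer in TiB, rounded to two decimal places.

Total = 2,779 × 8.59 GiB = 23871.61 GiB
= 23871.61 × 1,073,741,824 bytes = 25,631,946,063,216.64 bytes
1 TiB = 1,099,511,627,776 bytes
25,631,946,063,216.64 / 1,099,511,627,776 = 23.31 TiB

23.31 TiB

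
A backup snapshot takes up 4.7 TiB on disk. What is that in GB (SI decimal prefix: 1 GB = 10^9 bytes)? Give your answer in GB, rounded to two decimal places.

4.7 TiB = 4.7 × 2^40 bytes = 5,167,704,650,547.2 bytes
1 GB = 1,000,000,000 bytes
5,167,704,650,547.2 / 1,000,000,000 = 5,167.70 GB

5,167.70 GB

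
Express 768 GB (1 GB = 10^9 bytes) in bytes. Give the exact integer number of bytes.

768 × 1,000,000,000 = 768,000,000,000 bytes

768,000,000,000 bytes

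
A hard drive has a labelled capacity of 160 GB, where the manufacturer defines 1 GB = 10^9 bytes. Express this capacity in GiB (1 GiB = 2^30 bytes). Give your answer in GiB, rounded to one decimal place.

160 GB = 160 × 10^9 bytes = 160,000,000,000 bytes
1 GiB = 2^30 bytes = 1,073,741,824 bytes
160,000,000,000 / 1,073,741,824 = 149.0 GiB

149.0 GiB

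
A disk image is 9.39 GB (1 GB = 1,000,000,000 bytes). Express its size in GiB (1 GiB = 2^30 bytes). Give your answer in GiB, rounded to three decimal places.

8.745 GiB

9.39 GB × 1,000,000,000 bytes/GB = 9,390,000,000 bytes
1 GiB = 1,073,741,824 bytes
9,390,000,000 / 1,073,741,824 = 8.745 GiB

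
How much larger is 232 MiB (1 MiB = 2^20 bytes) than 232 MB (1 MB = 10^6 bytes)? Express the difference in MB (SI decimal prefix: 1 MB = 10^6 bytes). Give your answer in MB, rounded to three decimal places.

232 MiB = 232 × 1,048,576 = 243,269,632 bytes
232 MB = 232 × 1,000,000 = 232,000,000 bytes
difference = 11,269,632 bytes
11,269,632 / 1,000,000 = 11.270 MB

11.270 MB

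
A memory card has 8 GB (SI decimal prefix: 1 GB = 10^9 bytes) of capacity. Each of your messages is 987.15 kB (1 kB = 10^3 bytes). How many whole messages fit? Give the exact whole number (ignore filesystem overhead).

8,104

Capacity: 8 GB = 8,000,000,000 bytes
Per item: 987.15 kB = 987,150 bytes
⌊8,000,000,000 / 987,150⌋ = 8,104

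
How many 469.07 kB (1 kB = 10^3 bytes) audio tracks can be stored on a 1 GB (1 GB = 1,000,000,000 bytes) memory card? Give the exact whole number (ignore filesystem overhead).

Capacity: 1 GB = 1,000,000,000 bytes
Per item: 469.07 kB = 469,070 bytes
⌊1,000,000,000 / 469,070⌋ = 2,131

2,131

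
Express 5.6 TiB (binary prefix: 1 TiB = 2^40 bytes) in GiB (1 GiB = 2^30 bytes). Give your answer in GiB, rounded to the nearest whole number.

5.6 TiB = 5.6 × 2^40 bytes = 6,157,265,115,545.6 bytes
1 GiB = 1,073,741,824 bytes
6,157,265,115,545.6 / 1,073,741,824 = 5,734 GiB

5,734 GiB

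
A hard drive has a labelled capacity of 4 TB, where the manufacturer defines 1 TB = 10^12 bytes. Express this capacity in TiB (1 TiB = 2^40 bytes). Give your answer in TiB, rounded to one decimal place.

4 TB = 4 × 10^12 bytes = 4,000,000,000,000 bytes
1 TiB = 2^40 bytes = 1,099,511,627,776 bytes
4,000,000,000,000 / 1,099,511,627,776 = 3.6 TiB

3.6 TiB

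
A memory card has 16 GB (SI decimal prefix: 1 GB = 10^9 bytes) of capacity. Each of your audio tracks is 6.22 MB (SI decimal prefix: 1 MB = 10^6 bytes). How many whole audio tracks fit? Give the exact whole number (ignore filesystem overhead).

Capacity: 16 GB = 16,000,000,000 bytes
Per item: 6.22 MB = 6,220,000 bytes
⌊16,000,000,000 / 6,220,000⌋ = 2,572

2,572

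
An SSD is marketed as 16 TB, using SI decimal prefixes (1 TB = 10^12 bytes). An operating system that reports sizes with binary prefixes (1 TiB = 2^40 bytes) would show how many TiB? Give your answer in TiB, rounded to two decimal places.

14.55 TiB

16 TB × 1,000,000,000,000 bytes/TB = 16,000,000,000,000 bytes
1 TiB = 2^40 bytes = 1,099,511,627,776 bytes
16,000,000,000,000 / 1,099,511,627,776 = 14.55 TiB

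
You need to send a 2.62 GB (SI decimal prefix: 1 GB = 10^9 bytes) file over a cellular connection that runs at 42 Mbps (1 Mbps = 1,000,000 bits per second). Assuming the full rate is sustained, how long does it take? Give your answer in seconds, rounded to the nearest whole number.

2.62 GB = 2,620,000,000 bytes = 20,960,000,000 bits
42 Mbps = 42,000,000 bits/s
time = 20,960,000,000 / 42,000,000 = 499 s

499 seconds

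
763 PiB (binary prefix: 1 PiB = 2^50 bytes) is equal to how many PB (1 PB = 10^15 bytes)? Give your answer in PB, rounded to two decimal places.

763 PiB × 1,125,899,906,842,624 bytes/PiB = 859,061,628,920,922,112 bytes
1 PB = 1,000,000,000,000,000 bytes
859,061,628,920,922,112 / 1,000,000,000,000,000 = 859.06 PB

859.06 PB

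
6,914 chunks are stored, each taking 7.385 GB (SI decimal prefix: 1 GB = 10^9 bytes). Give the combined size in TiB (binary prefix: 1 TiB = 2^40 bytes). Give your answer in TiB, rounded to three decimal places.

Total = 6,914 × 7.385 GB = 51059.89 GB
= 51059.89 × 1,000,000,000 bytes = 51,059,890,000,000 bytes
1 TiB = 1,099,511,627,776 bytes
51,059,890,000,000 / 1,099,511,627,776 = 46.439 TiB

46.439 TiB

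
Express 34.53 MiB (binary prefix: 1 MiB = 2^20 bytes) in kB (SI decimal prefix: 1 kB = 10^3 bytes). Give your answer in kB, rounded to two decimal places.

36,207.33 kB

34.53 MiB = 34.53 × 2^20 bytes = 36,207,329.28 bytes
1 kB = 1,000 bytes
36,207,329.28 / 1,000 = 36,207.33 kB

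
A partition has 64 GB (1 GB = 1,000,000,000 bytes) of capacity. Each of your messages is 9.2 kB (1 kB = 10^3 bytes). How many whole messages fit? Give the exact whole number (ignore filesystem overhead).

Capacity: 64 GB = 64,000,000,000 bytes
Per item: 9.2 kB = 9,200 bytes
⌊64,000,000,000 / 9,200⌋ = 6,956,521

6,956,521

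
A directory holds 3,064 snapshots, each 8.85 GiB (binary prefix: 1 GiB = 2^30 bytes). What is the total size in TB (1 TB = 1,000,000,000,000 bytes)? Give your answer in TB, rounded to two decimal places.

29.12 TB

Total = 3,064 × 8.85 GiB = 27116.4 GiB
= 27116.4 × 1,073,741,824 bytes = 29,116,012,796,313.6 bytes
1 TB = 1,000,000,000,000 bytes
29,116,012,796,313.6 / 1,000,000,000,000 = 29.12 TB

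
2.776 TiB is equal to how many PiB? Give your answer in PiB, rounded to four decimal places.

0.0027 PiB

2.776 TiB = 2.776 × 2^40 bytes = 3,052,244,278,706.176 bytes
1 PiB = 2^50 bytes = 1,125,899,906,842,624 bytes
3,052,244,278,706.176 / 1,125,899,906,842,624 = 0.0027 PiB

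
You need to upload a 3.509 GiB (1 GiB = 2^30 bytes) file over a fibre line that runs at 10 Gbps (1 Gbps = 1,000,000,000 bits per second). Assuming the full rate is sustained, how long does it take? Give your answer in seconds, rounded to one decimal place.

3.509 GiB = 3,767,760,060.416 bytes = 30,142,080,483.328 bits
10 Gbps = 10,000,000,000 bits/s
time = 30,142,080,483.328 / 10,000,000,000 = 3.0 s

3.0 seconds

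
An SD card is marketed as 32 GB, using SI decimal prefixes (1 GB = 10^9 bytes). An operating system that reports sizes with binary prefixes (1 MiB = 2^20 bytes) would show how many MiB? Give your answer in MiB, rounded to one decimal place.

32 GB = 32 × 10^9 bytes = 32,000,000,000 bytes
1 MiB = 2^20 bytes = 1,048,576 bytes
32,000,000,000 / 1,048,576 = 30,517.6 MiB

30,517.6 MiB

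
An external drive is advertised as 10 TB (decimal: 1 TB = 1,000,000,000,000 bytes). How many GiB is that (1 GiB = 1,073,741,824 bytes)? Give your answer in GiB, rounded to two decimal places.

10 TB = 10 × 10^12 bytes = 10,000,000,000,000 bytes
1 GiB = 1,073,741,824 bytes
10,000,000,000,000 / 1,073,741,824 = 9,313.23 GiB

9,313.23 GiB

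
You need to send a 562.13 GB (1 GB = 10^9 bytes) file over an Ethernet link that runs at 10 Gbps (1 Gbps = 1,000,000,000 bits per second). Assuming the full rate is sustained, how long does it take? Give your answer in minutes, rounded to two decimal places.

7.50 minutes

562.13 GB = 562,130,000,000 bytes = 4,497,040,000,000 bits
10 Gbps = 10,000,000,000 bits/s
time = 4,497,040,000,000 / 10,000,000,000 = 449.704 s
449.704 s / 60 = 7.50 minutes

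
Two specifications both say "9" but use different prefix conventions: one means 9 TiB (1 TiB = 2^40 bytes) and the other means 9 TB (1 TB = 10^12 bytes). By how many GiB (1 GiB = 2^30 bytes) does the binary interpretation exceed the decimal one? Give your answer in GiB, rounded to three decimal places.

834.097 GiB

9 TiB = 9 × 1,099,511,627,776 = 9,895,604,649,984 bytes
9 TB = 9 × 1,000,000,000,000 = 9,000,000,000,000 bytes
difference = 895,604,649,984 bytes
895,604,649,984 / 1,073,741,824 = 834.097 GiB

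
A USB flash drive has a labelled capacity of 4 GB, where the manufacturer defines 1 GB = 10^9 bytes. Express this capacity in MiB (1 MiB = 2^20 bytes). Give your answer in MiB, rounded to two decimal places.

4 GB = 4 × 10^9 bytes = 4,000,000,000 bytes
1 MiB = 1,048,576 bytes
4,000,000,000 / 1,048,576 = 3,814.70 MiB

3,814.70 MiB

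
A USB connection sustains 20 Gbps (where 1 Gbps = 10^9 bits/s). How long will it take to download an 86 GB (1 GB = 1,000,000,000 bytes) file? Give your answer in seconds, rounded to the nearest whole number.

86 GB = 86,000,000,000 bytes = 688,000,000,000 bits
20 Gbps = 20,000,000,000 bits/s
time = 688,000,000,000 / 20,000,000,000 = 34 s

34 seconds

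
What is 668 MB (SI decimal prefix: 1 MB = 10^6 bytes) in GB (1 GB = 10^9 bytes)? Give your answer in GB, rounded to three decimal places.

0.668 GB

668 MB = 668 × 10^6 bytes = 668,000,000 bytes
1 GB = 1,000,000,000 bytes
668,000,000 / 1,000,000,000 = 0.668 GB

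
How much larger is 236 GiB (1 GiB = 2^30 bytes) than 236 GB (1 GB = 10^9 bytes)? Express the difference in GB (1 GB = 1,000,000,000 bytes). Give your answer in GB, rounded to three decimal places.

236 GiB = 236 × 1,073,741,824 = 253,403,070,464 bytes
236 GB = 236 × 1,000,000,000 = 236,000,000,000 bytes
difference = 17,403,070,464 bytes
17,403,070,464 / 1,000,000,000 = 17.403 GB

17.403 GB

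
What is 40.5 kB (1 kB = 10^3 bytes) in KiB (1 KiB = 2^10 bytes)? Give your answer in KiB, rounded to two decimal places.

39.55 KiB

40.5 kB × 1,000 bytes/kB = 40,500 bytes
1 KiB = 2^10 bytes = 1,024 bytes
40,500 / 1,024 = 39.55 KiB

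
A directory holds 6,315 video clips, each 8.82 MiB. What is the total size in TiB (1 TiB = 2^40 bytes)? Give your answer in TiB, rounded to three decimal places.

Total = 6,315 × 8.82 MiB = 55698.3 MiB
= 55698.3 × 1,048,576 bytes = 58,403,900,620.8 bytes
1 TiB = 1,099,511,627,776 bytes
58,403,900,620.8 / 1,099,511,627,776 = 0.053 TiB

0.053 TiB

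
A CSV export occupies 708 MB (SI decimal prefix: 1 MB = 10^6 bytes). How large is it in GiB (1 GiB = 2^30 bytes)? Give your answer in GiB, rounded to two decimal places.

0.66 GiB

708 MB × 1,000,000 bytes/MB = 708,000,000 bytes
1 GiB = 1,073,741,824 bytes
708,000,000 / 1,073,741,824 = 0.66 GiB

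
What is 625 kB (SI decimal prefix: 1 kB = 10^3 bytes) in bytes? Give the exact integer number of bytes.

625 × 1,000 = 625,000 bytes  (1 kB = 10^3 bytes)

625,000 bytes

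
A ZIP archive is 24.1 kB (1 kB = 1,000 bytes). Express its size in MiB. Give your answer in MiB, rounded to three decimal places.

0.023 MiB

24.1 kB = 24.1 × 10^3 bytes = 24,100 bytes
1 MiB = 1,048,576 bytes
24,100 / 1,048,576 = 0.023 MiB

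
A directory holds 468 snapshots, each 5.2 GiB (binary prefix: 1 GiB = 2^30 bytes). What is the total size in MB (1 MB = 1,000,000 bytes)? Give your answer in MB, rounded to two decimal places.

Total = 468 × 5.2 GiB = 2433.6 GiB
= 2433.6 × 1,073,741,824 bytes = 2,613,058,102,886.4 bytes
1 MB = 1,000,000 bytes
2,613,058,102,886.4 / 1,000,000 = 2,613,058.10 MB

2,613,058.10 MB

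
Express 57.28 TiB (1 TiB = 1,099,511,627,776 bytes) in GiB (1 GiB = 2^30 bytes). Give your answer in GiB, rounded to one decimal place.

57.28 TiB = 57.28 × 2^40 bytes = 62,980,026,039,009.28 bytes
1 GiB = 2^30 bytes = 1,073,741,824 bytes
62,980,026,039,009.28 / 1,073,741,824 = 58,654.7 GiB

58,654.7 GiB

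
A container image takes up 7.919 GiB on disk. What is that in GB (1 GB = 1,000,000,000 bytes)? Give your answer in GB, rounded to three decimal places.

8.503 GB

7.919 GiB × 1,073,741,824 bytes/GiB = 8,502,961,504.256 bytes
1 GB = 10^9 bytes = 1,000,000,000 bytes
8,502,961,504.256 / 1,000,000,000 = 8.503 GB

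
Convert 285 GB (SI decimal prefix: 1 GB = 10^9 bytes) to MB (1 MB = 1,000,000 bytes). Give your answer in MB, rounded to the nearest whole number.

285 GB × 1,000,000,000 bytes/GB = 285,000,000,000 bytes
1 MB = 10^6 bytes = 1,000,000 bytes
285,000,000,000 / 1,000,000 = 285,000 MB

285,000 MB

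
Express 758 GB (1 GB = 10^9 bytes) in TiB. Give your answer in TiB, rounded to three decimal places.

758 GB × 1,000,000,000 bytes/GB = 758,000,000,000 bytes
1 TiB = 1,099,511,627,776 bytes
758,000,000,000 / 1,099,511,627,776 = 0.689 TiB

0.689 TiB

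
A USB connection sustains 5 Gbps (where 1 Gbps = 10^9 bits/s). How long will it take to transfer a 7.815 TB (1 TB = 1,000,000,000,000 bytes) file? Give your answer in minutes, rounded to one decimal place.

7.815 TB = 7,815,000,000,000 bytes = 62,520,000,000,000 bits
5 Gbps = 5,000,000,000 bits/s
time = 62,520,000,000,000 / 5,000,000,000 = 12,504.00 s
12,504.00 s / 60 = 208.4 minutes

208.4 minutes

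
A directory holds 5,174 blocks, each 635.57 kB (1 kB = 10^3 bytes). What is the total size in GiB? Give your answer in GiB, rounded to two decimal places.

3.06 GiB

Total = 5,174 × 635.57 kB = 3288439.18 kB
= 3288439.18 × 1,000 bytes = 3,288,439,180 bytes
1 GiB = 1,073,741,824 bytes
3,288,439,180 / 1,073,741,824 = 3.06 GiB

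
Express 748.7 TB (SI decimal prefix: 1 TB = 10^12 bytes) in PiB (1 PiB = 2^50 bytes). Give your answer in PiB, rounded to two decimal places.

748.7 TB × 1,000,000,000,000 bytes/TB = 748,700,000,000,000 bytes
1 PiB = 2^50 bytes = 1,125,899,906,842,624 bytes
748,700,000,000,000 / 1,125,899,906,842,624 = 0.66 PiB

0.66 PiB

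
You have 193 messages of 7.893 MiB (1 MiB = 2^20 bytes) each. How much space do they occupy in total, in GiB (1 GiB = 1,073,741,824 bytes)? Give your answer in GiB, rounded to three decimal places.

Total = 193 × 7.893 MiB = 1523.349 MiB
= 1523.349 × 1,048,576 bytes = 1,597,347,201.024 bytes
1 GiB = 1,073,741,824 bytes
1,597,347,201.024 / 1,073,741,824 = 1.488 GiB

1.488 GiB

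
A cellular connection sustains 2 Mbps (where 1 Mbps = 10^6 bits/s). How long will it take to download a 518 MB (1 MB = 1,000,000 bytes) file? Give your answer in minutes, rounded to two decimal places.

518 MB = 518,000,000 bytes = 4,144,000,000 bits
2 Mbps = 2,000,000 bits/s
time = 4,144,000,000 / 2,000,000 = 2,072.000 s
2,072.000 s / 60 = 34.53 minutes

34.53 minutes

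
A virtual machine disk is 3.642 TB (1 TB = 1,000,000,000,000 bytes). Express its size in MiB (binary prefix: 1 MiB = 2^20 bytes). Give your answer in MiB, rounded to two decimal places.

3,473,281.86 MiB

3.642 TB = 3.642 × 10^12 bytes = 3,642,000,000,000 bytes
1 MiB = 2^20 bytes = 1,048,576 bytes
3,642,000,000,000 / 1,048,576 = 3,473,281.86 MiB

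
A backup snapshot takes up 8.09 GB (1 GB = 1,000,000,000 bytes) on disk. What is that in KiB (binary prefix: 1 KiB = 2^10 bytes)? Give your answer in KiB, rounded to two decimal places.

8.09 GB = 8.09 × 10^9 bytes = 8,090,000,000 bytes
1 KiB = 1,024 bytes
8,090,000,000 / 1,024 = 7,900,390.63 KiB

7,900,390.63 KiB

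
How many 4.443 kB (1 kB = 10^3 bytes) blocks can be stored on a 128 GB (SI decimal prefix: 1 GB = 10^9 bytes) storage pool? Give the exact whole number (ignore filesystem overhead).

Capacity: 128 GB = 128,000,000,000 bytes
Per item: 4.443 kB = 4,443 bytes
⌊128,000,000,000 / 4,443⌋ = 28,809,363

28,809,363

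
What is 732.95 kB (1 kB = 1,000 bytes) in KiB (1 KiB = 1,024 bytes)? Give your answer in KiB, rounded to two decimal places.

715.77 KiB

732.95 kB = 732.95 × 10^3 bytes = 732,950 bytes
1 KiB = 2^10 bytes = 1,024 bytes
732,950 / 1,024 = 715.77 KiB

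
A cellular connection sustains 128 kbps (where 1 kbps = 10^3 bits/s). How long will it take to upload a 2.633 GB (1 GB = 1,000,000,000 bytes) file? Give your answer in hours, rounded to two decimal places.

2.633 GB = 2,633,000,000 bytes = 21,064,000,000 bits
128 kbps = 128,000 bits/s
time = 21,064,000,000 / 128,000 = 164,562.5000 s
164,562.5000 s / 3600 = 45.71 hours

45.71 hours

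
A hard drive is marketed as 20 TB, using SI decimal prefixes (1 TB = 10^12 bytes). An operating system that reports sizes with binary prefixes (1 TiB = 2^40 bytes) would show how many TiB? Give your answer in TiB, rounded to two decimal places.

18.19 TiB

20 TB = 20 × 10^12 bytes = 20,000,000,000,000 bytes
1 TiB = 2^40 bytes = 1,099,511,627,776 bytes
20,000,000,000,000 / 1,099,511,627,776 = 18.19 TiB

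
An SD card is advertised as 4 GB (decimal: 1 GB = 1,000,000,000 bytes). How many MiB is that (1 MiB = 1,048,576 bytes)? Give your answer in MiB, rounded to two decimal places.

3,814.70 MiB

4 GB × 1,000,000,000 bytes/GB = 4,000,000,000 bytes
1 MiB = 2^20 bytes = 1,048,576 bytes
4,000,000,000 / 1,048,576 = 3,814.70 MiB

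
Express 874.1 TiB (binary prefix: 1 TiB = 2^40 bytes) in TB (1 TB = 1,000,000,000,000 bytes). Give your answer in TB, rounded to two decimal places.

961.08 TB

874.1 TiB = 874.1 × 2^40 bytes = 961,083,113,839,001.6 bytes
1 TB = 1,000,000,000,000 bytes
961,083,113,839,001.6 / 1,000,000,000,000 = 961.08 TB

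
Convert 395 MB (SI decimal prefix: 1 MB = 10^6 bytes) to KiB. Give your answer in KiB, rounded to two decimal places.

395 MB = 395 × 10^6 bytes = 395,000,000 bytes
1 KiB = 2^10 bytes = 1,024 bytes
395,000,000 / 1,024 = 385,742.19 KiB

385,742.19 KiB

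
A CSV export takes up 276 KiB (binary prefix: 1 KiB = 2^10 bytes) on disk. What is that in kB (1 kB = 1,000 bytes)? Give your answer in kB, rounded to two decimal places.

276 KiB = 276 × 2^10 bytes = 282,624 bytes
1 kB = 10^3 bytes = 1,000 bytes
282,624 / 1,000 = 282.62 kB

282.62 kB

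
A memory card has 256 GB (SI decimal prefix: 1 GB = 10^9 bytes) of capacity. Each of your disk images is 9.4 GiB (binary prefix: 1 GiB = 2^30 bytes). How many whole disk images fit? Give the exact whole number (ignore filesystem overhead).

Capacity: 256 GB = 256,000,000,000 bytes
Per item: 9.4 GiB = 10,093,173,145.6 bytes
⌊256,000,000,000 / 10,093,173,145.6⌋ = 25

25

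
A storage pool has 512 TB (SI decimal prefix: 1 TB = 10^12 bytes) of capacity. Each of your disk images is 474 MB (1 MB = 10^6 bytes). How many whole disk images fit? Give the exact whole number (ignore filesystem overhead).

Capacity: 512 TB = 512,000,000,000,000 bytes
Per item: 474 MB = 474,000,000 bytes
⌊512,000,000,000,000 / 474,000,000⌋ = 1,080,168

1,080,168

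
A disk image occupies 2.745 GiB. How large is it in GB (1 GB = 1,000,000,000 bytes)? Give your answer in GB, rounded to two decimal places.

2.745 GiB = 2.745 × 2^30 bytes = 2,947,421,306.88 bytes
1 GB = 10^9 bytes = 1,000,000,000 bytes
2,947,421,306.88 / 1,000,000,000 = 2.95 GB

2.95 GB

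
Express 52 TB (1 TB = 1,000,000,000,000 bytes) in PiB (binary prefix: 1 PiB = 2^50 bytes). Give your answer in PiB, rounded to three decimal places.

0.046 PiB

52 TB = 52 × 10^12 bytes = 52,000,000,000,000 bytes
1 PiB = 2^50 bytes = 1,125,899,906,842,624 bytes
52,000,000,000,000 / 1,125,899,906,842,624 = 0.046 PiB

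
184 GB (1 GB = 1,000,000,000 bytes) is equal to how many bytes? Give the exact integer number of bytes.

184,000,000,000 bytes

184 × 1,000,000,000 = 184,000,000,000 bytes  (1 GB = 10^9 bytes)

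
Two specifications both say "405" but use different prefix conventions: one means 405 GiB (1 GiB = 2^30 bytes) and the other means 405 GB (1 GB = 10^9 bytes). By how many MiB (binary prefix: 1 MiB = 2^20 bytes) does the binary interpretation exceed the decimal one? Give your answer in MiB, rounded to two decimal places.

28,481.90 MiB

405 GiB = 405 × 1,073,741,824 = 434,865,438,720 bytes
405 GB = 405 × 1,000,000,000 = 405,000,000,000 bytes
difference = 29,865,438,720 bytes
29,865,438,720 / 1,048,576 = 28,481.90 MiB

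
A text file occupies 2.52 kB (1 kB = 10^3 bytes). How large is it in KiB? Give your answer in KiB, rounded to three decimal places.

2.461 KiB

2.52 kB = 2.52 × 10^3 bytes = 2,520 bytes
1 KiB = 2^10 bytes = 1,024 bytes
2,520 / 1,024 = 2.461 KiB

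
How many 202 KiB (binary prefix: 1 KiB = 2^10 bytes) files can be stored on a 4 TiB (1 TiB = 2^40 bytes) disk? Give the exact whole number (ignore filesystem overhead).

21,262,214

Capacity: 4 TiB = 4,398,046,511,104 bytes
Per item: 202 KiB = 206,848 bytes
⌊4,398,046,511,104 / 206,848⌋ = 21,262,214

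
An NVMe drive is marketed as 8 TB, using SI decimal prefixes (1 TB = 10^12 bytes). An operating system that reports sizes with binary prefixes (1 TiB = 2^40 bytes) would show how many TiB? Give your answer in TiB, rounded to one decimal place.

7.3 TiB

8 TB × 1,000,000,000,000 bytes/TB = 8,000,000,000,000 bytes
1 TiB = 1,099,511,627,776 bytes
8,000,000,000,000 / 1,099,511,627,776 = 7.3 TiB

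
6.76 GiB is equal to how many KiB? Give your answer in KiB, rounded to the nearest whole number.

6.76 GiB = 6.76 × 2^30 bytes = 7,258,494,730.24 bytes
1 KiB = 2^10 bytes = 1,024 bytes
7,258,494,730.24 / 1,024 = 7,088,374 KiB

7,088,374 KiB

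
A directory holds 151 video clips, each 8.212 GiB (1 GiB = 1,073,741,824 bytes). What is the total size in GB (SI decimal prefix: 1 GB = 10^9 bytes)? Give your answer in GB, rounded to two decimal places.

Total = 151 × 8.212 GiB = 1240.012 GiB
= 1240.012 × 1,073,741,824 bytes = 1,331,452,746,661.888 bytes
1 GB = 1,000,000,000 bytes
1,331,452,746,661.888 / 1,000,000,000 = 1,331.45 GB

1,331.45 GB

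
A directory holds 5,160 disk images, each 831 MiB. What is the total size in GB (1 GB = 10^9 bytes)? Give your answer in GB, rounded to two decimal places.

4,496.25 GB

Total = 5,160 × 831 MiB = 4,287,960 MiB
= 4,287,960 × 1,048,576 bytes = 4,496,251,944,960 bytes
1 GB = 1,000,000,000 bytes
4,496,251,944,960 / 1,000,000,000 = 4,496.25 GB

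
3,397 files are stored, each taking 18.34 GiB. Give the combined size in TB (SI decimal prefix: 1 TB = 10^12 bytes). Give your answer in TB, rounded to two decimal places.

66.90 TB

Total = 3,397 × 18.34 GiB = 62300.98 GiB
= 62300.98 × 1,073,741,824 bytes = 66,895,167,902,187.52 bytes
1 TB = 1,000,000,000,000 bytes
66,895,167,902,187.52 / 1,000,000,000,000 = 66.90 TB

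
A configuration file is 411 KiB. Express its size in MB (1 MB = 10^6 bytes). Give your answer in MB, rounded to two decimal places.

0.42 MB

411 KiB = 411 × 2^10 bytes = 420,864 bytes
1 MB = 1,000,000 bytes
420,864 / 1,000,000 = 0.42 MB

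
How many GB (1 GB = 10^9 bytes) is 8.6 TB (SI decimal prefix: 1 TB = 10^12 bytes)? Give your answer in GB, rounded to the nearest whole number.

8,600 GB

8.6 TB = 8.6 × 10^12 bytes = 8,600,000,000,000 bytes
1 GB = 10^9 bytes = 1,000,000,000 bytes
8,600,000,000,000 / 1,000,000,000 = 8,600 GB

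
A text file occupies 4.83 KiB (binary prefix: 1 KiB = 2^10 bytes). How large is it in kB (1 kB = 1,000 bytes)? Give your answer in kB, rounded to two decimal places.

4.83 KiB × 1,024 bytes/KiB = 4,945.92 bytes
1 kB = 10^3 bytes = 1,000 bytes
4,945.92 / 1,000 = 4.95 kB

4.95 kB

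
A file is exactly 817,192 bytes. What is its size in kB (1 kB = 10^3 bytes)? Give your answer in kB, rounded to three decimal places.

817,192 bytes given.
1 kB = 10^3 bytes = 1,000 bytes
817,192 / 1,000 = 817.192 kB

817.192 kB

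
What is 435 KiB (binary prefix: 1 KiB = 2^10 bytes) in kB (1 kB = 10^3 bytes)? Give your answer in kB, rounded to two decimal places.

435 KiB × 1,024 bytes/KiB = 445,440 bytes
1 kB = 1,000 bytes
445,440 / 1,000 = 445.44 kB

445.44 kB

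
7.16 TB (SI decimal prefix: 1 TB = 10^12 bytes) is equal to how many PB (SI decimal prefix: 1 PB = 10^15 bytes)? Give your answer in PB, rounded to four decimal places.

0.0072 PB

7.16 TB = 7.16 × 10^12 bytes = 7,160,000,000,000 bytes
1 PB = 10^15 bytes = 1,000,000,000,000,000 bytes
7,160,000,000,000 / 1,000,000,000,000,000 = 0.0072 PB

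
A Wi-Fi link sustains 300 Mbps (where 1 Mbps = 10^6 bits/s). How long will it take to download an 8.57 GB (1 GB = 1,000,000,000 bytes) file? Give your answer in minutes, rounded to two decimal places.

8.57 GB = 8,570,000,000 bytes = 68,560,000,000 bits
300 Mbps = 300,000,000 bits/s
time = 68,560,000,000 / 300,000,000 = 228.533 s
228.533 s / 60 = 3.81 minutes

3.81 minutes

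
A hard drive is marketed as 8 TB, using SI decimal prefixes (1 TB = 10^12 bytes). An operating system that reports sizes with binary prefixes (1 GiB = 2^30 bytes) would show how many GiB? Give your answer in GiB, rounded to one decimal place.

8 TB × 1,000,000,000,000 bytes/TB = 8,000,000,000,000 bytes
1 GiB = 1,073,741,824 bytes
8,000,000,000,000 / 1,073,741,824 = 7,450.6 GiB

7,450.6 GiB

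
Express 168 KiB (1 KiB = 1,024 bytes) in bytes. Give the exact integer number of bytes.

168 × 1,024 = 172,032 bytes

172,032 bytes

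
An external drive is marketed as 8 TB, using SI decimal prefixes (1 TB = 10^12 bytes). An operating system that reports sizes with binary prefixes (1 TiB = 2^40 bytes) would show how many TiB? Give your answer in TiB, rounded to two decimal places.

7.28 TiB

8 TB = 8 × 10^12 bytes = 8,000,000,000,000 bytes
1 TiB = 2^40 bytes = 1,099,511,627,776 bytes
8,000,000,000,000 / 1,099,511,627,776 = 7.28 TiB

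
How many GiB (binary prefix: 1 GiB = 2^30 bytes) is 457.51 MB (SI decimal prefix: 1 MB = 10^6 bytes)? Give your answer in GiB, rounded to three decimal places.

457.51 MB × 1,000,000 bytes/MB = 457,510,000 bytes
1 GiB = 2^30 bytes = 1,073,741,824 bytes
457,510,000 / 1,073,741,824 = 0.426 GiB

0.426 GiB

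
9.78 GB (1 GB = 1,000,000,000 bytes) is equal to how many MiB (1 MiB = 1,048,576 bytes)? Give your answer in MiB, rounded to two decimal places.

9.78 GB = 9.78 × 10^9 bytes = 9,780,000,000 bytes
1 MiB = 2^20 bytes = 1,048,576 bytes
9,780,000,000 / 1,048,576 = 9,326.93 MiB

9,326.93 MiB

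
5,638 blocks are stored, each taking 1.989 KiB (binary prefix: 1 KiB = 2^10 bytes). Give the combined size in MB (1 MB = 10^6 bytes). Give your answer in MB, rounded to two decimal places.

11.48 MB

Total = 5,638 × 1.989 KiB = 11213.982 KiB
= 11213.982 × 1,024 bytes = 11,483,117.568 bytes
1 MB = 1,000,000 bytes
11,483,117.568 / 1,000,000 = 11.48 MB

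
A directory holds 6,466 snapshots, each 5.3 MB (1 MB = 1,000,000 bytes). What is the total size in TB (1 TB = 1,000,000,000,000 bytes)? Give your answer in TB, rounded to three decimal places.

0.034 TB

Total = 6,466 × 5.3 MB = 34269.8 MB
= 34269.8 × 1,000,000 bytes = 34,269,800,000 bytes
1 TB = 1,000,000,000,000 bytes
34,269,800,000 / 1,000,000,000,000 = 0.034 TB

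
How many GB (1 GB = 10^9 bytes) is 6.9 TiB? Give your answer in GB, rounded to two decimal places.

6.9 TiB = 6.9 × 2^40 bytes = 7,586,630,231,654.4 bytes
1 GB = 1,000,000,000 bytes
7,586,630,231,654.4 / 1,000,000,000 = 7,586.63 GB

7,586.63 GB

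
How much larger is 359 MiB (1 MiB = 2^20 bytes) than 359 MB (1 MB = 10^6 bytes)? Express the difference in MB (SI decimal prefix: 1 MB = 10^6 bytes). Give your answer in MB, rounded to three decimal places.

17.439 MB

359 MiB = 359 × 1,048,576 = 376,438,784 bytes
359 MB = 359 × 1,000,000 = 359,000,000 bytes
difference = 17,438,784 bytes
17,438,784 / 1,000,000 = 17.439 MB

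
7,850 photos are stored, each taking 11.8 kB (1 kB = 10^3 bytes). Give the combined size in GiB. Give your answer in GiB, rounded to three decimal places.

Total = 7,850 × 11.8 kB = 92,630 kB
= 92,630 × 1,000 bytes = 92,630,000 bytes
1 GiB = 1,073,741,824 bytes
92,630,000 / 1,073,741,824 = 0.086 GiB

0.086 GiB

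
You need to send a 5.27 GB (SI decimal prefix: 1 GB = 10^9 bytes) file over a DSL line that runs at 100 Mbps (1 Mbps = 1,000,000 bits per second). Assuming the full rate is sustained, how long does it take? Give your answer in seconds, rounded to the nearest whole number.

422 seconds

5.27 GB = 5,270,000,000 bytes = 42,160,000,000 bits
100 Mbps = 100,000,000 bits/s
time = 42,160,000,000 / 100,000,000 = 422 s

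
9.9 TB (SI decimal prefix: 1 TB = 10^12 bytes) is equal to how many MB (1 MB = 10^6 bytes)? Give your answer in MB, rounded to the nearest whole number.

9.9 TB = 9.9 × 10^12 bytes = 9,900,000,000,000 bytes
1 MB = 1,000,000 bytes
9,900,000,000,000 / 1,000,000 = 9,900,000 MB

9,900,000 MB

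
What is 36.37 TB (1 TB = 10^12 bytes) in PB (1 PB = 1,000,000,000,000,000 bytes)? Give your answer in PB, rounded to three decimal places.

36.37 TB × 1,000,000,000,000 bytes/TB = 36,370,000,000,000 bytes
1 PB = 1,000,000,000,000,000 bytes
36,370,000,000,000 / 1,000,000,000,000,000 = 0.036 PB

0.036 PB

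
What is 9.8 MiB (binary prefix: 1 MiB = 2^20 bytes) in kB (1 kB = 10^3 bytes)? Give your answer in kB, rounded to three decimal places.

9.8 MiB × 1,048,576 bytes/MiB = 10,276,044.8 bytes
1 kB = 1,000 bytes
10,276,044.8 / 1,000 = 10,276.045 kB

10,276.045 kB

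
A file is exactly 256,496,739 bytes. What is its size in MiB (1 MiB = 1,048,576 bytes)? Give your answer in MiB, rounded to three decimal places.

244.614 MiB

256,496,739 bytes given.
1 MiB = 1,048,576 bytes
256,496,739 / 1,048,576 = 244.614 MiB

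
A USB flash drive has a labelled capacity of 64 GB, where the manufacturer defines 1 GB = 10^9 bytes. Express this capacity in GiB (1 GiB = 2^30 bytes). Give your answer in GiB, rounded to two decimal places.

59.60 GiB

64 GB = 64 × 10^9 bytes = 64,000,000,000 bytes
1 GiB = 2^30 bytes = 1,073,741,824 bytes
64,000,000,000 / 1,073,741,824 = 59.60 GiB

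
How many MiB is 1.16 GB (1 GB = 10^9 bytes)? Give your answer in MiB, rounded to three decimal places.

1,106.262 MiB

1.16 GB = 1.16 × 10^9 bytes = 1,160,000,000 bytes
1 MiB = 1,048,576 bytes
1,160,000,000 / 1,048,576 = 1,106.262 MiB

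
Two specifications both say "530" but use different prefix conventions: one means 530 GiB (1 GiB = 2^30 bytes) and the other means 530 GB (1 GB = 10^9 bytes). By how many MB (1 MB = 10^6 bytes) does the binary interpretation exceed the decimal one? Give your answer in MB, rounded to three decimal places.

530 GiB = 530 × 1,073,741,824 = 569,083,166,720 bytes
530 GB = 530 × 1,000,000,000 = 530,000,000,000 bytes
difference = 39,083,166,720 bytes
39,083,166,720 / 1,000,000 = 39,083.167 MB

39,083.167 MB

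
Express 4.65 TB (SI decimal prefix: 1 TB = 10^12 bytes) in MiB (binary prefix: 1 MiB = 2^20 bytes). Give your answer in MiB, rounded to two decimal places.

4.65 TB = 4.65 × 10^12 bytes = 4,650,000,000,000 bytes
1 MiB = 1,048,576 bytes
4,650,000,000,000 / 1,048,576 = 4,434,585.57 MiB

4,434,585.57 MiB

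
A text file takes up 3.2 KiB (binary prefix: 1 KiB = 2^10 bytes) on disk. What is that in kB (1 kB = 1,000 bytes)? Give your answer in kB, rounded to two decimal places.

3.2 KiB × 1,024 bytes/KiB = 3,276.8 bytes
1 kB = 1,000 bytes
3,276.8 / 1,000 = 3.28 kB

3.28 kB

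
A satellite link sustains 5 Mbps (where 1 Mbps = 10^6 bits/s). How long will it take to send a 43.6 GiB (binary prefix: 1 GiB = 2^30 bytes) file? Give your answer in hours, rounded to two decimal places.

43.6 GiB = 46,815,143,526.4 bytes = 374,521,148,211.2 bits
5 Mbps = 5,000,000 bits/s
time = 374,521,148,211.2 / 5,000,000 = 74,904.2296 s
74,904.2296 s / 3600 = 20.81 hours

20.81 hours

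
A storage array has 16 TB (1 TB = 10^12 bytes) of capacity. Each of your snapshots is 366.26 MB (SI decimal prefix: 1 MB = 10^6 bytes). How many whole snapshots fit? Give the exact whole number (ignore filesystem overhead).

Capacity: 16 TB = 16,000,000,000,000 bytes
Per item: 366.26 MB = 366,260,000 bytes
⌊16,000,000,000,000 / 366,260,000⌋ = 43,684

43,684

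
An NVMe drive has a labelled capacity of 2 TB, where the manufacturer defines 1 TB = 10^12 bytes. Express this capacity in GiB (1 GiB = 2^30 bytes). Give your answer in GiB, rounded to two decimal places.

2 TB × 1,000,000,000,000 bytes/TB = 2,000,000,000,000 bytes
1 GiB = 1,073,741,824 bytes
2,000,000,000,000 / 1,073,741,824 = 1,862.65 GiB

1,862.65 GiB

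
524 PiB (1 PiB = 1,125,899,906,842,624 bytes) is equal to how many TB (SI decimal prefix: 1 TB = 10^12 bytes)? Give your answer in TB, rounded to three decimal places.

524 PiB × 1,125,899,906,842,624 bytes/PiB = 589,971,551,185,534,976 bytes
1 TB = 1,000,000,000,000 bytes
589,971,551,185,534,976 / 1,000,000,000,000 = 589,971.551 TB

589,971.551 TB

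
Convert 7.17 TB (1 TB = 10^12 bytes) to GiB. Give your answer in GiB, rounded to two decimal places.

7.17 TB = 7.17 × 10^12 bytes = 7,170,000,000,000 bytes
1 GiB = 2^30 bytes = 1,073,741,824 bytes
7,170,000,000,000 / 1,073,741,824 = 6,677.58 GiB

6,677.58 GiB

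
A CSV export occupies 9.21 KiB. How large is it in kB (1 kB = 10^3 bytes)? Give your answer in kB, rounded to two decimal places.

9.43 kB

9.21 KiB = 9.21 × 2^10 bytes = 9,431.04 bytes
1 kB = 10^3 bytes = 1,000 bytes
9,431.04 / 1,000 = 9.43 kB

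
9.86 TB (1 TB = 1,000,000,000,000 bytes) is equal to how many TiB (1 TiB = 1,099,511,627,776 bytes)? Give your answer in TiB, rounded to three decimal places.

8.968 TiB

9.86 TB = 9.86 × 10^12 bytes = 9,860,000,000,000 bytes
1 TiB = 1,099,511,627,776 bytes
9,860,000,000,000 / 1,099,511,627,776 = 8.968 TiB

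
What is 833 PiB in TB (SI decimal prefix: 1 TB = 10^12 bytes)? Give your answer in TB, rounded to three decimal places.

937,874.622 TB

833 PiB × 1,125,899,906,842,624 bytes/PiB = 937,874,622,399,905,792 bytes
1 TB = 10^12 bytes = 1,000,000,000,000 bytes
937,874,622,399,905,792 / 1,000,000,000,000 = 937,874.622 TB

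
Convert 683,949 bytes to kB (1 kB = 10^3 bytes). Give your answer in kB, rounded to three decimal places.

683.949 kB

683,949 bytes given.
1 kB = 1,000 bytes
683,949 / 1,000 = 683.949 kB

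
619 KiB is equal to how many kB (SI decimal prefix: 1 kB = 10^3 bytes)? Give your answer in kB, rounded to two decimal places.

633.86 kB

619 KiB = 619 × 2^10 bytes = 633,856 bytes
1 kB = 10^3 bytes = 1,000 bytes
633,856 / 1,000 = 633.86 kB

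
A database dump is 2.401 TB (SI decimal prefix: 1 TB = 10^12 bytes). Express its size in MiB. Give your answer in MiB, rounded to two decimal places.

2,289,772.03 MiB

2.401 TB × 1,000,000,000,000 bytes/TB = 2,401,000,000,000 bytes
1 MiB = 1,048,576 bytes
2,401,000,000,000 / 1,048,576 = 2,289,772.03 MiB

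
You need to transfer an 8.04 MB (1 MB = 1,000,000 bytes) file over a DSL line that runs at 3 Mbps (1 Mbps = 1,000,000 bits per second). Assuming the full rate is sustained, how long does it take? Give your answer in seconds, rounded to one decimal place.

21.4 seconds

8.04 MB = 8,040,000 bytes = 64,320,000 bits
3 Mbps = 3,000,000 bits/s
time = 64,320,000 / 3,000,000 = 21.4 s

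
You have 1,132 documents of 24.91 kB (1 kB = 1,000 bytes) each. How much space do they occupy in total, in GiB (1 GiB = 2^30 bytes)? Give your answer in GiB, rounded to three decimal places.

Total = 1,132 × 24.91 kB = 28198.12 kB
= 28198.12 × 1,000 bytes = 28,198,120 bytes
1 GiB = 1,073,741,824 bytes
28,198,120 / 1,073,741,824 = 0.026 GiB

0.026 GiB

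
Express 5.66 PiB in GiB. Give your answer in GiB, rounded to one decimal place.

5.66 PiB × 1,125,899,906,842,624 bytes/PiB = 6,372,593,472,729,251.84 bytes
1 GiB = 2^30 bytes = 1,073,741,824 bytes
6,372,593,472,729,251.84 / 1,073,741,824 = 5,934,940.2 GiB

5,934,940.2 GiB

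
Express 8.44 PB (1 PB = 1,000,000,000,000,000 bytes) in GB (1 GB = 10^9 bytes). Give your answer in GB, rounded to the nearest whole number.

8.44 PB = 8.44 × 10^15 bytes = 8,440,000,000,000,000 bytes
1 GB = 1,000,000,000 bytes
8,440,000,000,000,000 / 1,000,000,000 = 8,440,000 GB

8,440,000 GB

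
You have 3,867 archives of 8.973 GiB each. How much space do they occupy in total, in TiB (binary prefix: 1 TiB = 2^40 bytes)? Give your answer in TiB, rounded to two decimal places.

Total = 3,867 × 8.973 GiB = 34698.591 GiB
= 34698.591 × 1,073,741,824 bytes = 37,257,328,390,569.984 bytes
1 TiB = 1,099,511,627,776 bytes
37,257,328,390,569.984 / 1,099,511,627,776 = 33.89 TiB

33.89 TiB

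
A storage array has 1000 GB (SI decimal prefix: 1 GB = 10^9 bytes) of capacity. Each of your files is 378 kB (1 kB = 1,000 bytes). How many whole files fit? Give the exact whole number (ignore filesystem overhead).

2,645,502

Capacity: 1000 GB = 1,000,000,000,000 bytes
Per item: 378 kB = 378,000 bytes
⌊1,000,000,000,000 / 378,000⌋ = 2,645,502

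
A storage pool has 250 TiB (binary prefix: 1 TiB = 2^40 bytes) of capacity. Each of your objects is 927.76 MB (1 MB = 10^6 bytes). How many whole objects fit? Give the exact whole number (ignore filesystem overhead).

Capacity: 250 TiB = 274,877,906,944,000 bytes
Per item: 927.76 MB = 927,760,000 bytes
⌊274,877,906,944,000 / 927,760,000⌋ = 296,281

296,281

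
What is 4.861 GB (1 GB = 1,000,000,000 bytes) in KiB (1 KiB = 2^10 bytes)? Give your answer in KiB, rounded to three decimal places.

4,747,070.313 KiB

4.861 GB × 1,000,000,000 bytes/GB = 4,861,000,000 bytes
1 KiB = 2^10 bytes = 1,024 bytes
4,861,000,000 / 1,024 = 4,747,070.313 KiB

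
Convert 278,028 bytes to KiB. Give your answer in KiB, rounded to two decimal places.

278,028 bytes given.
1 KiB = 1,024 bytes
278,028 / 1,024 = 271.51 KiB

271.51 KiB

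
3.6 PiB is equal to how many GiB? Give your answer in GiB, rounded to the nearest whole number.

3.6 PiB = 3.6 × 2^50 bytes = 4,053,239,664,633,446.4 bytes
1 GiB = 2^30 bytes = 1,073,741,824 bytes
4,053,239,664,633,446.4 / 1,073,741,824 = 3,774,874 GiB

3,774,874 GiB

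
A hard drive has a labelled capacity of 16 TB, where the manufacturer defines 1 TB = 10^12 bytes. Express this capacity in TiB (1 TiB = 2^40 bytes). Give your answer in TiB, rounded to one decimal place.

16 TB × 1,000,000,000,000 bytes/TB = 16,000,000,000,000 bytes
1 TiB = 2^40 bytes = 1,099,511,627,776 bytes
16,000,000,000,000 / 1,099,511,627,776 = 14.6 TiB

14.6 TiB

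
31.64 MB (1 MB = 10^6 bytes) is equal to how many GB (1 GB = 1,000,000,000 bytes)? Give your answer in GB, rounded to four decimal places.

0.0316 GB

31.64 MB = 31.64 × 10^6 bytes = 31,640,000 bytes
1 GB = 1,000,000,000 bytes
31,640,000 / 1,000,000,000 = 0.0316 GB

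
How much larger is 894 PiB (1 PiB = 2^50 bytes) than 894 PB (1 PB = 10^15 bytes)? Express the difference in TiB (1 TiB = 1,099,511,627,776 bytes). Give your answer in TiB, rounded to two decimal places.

102,367.74 TiB

894 PiB = 894 × 1,125,899,906,842,624 = 1,006,554,516,717,305,856 bytes
894 PB = 894 × 1,000,000,000,000,000 = 894,000,000,000,000,000 bytes
difference = 112,554,516,717,305,856 bytes
112,554,516,717,305,856 / 1,099,511,627,776 = 102,367.74 TiB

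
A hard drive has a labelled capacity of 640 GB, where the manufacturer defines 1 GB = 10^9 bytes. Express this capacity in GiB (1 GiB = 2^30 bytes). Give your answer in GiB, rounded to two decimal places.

596.05 GiB

640 GB × 1,000,000,000 bytes/GB = 640,000,000,000 bytes
1 GiB = 1,073,741,824 bytes
640,000,000,000 / 1,073,741,824 = 596.05 GiB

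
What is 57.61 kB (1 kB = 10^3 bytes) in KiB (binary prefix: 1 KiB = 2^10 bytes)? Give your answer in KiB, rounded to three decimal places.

57.61 kB = 57.61 × 10^3 bytes = 57,610 bytes
1 KiB = 1,024 bytes
57,610 / 1,024 = 56.260 KiB

56.260 KiB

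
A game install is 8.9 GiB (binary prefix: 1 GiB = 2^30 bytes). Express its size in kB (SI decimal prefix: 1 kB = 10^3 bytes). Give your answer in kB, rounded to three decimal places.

9,556,302.234 kB

8.9 GiB = 8.9 × 2^30 bytes = 9,556,302,233.6 bytes
1 kB = 10^3 bytes = 1,000 bytes
9,556,302,233.6 / 1,000 = 9,556,302.234 kB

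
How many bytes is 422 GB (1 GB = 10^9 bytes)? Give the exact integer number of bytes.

422,000,000,000 bytes

422 × 1,000,000,000 = 422,000,000,000 bytes  (1 GB = 10^9 bytes)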